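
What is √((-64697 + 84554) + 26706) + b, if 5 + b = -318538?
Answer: -318543 + √46563 ≈ -3.1833e+5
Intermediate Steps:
b = -318543 (b = -5 - 318538 = -318543)
√((-64697 + 84554) + 26706) + b = √((-64697 + 84554) + 26706) - 318543 = √(19857 + 26706) - 318543 = √46563 - 318543 = -318543 + √46563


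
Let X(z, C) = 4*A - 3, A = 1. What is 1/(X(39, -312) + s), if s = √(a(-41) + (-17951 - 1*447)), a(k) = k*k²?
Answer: 1/87320 - I*√87319/87320 ≈ 1.1452e-5 - 0.0033841*I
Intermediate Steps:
a(k) = k³
X(z, C) = 1 (X(z, C) = 4*1 - 3 = 4 - 3 = 1)
s = I*√87319 (s = √((-41)³ + (-17951 - 1*447)) = √(-68921 + (-17951 - 447)) = √(-68921 - 18398) = √(-87319) = I*√87319 ≈ 295.5*I)
1/(X(39, -312) + s) = 1/(1 + I*√87319)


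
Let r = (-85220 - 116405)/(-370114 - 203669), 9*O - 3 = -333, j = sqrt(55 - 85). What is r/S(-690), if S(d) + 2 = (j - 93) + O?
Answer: -15928375/5978627599 - 120975*I*sqrt(30)/5978627599 ≈ -0.0026642 - 0.00011083*I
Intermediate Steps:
j = I*sqrt(30) (j = sqrt(-30) = I*sqrt(30) ≈ 5.4772*I)
O = -110/3 (O = 1/3 + (1/9)*(-333) = 1/3 - 37 = -110/3 ≈ -36.667)
r = 201625/573783 (r = -201625/(-573783) = -201625*(-1/573783) = 201625/573783 ≈ 0.35140)
S(d) = -395/3 + I*sqrt(30) (S(d) = -2 + ((I*sqrt(30) - 93) - 110/3) = -2 + ((-93 + I*sqrt(30)) - 110/3) = -2 + (-389/3 + I*sqrt(30)) = -395/3 + I*sqrt(30))
r/S(-690) = 201625/(573783*(-395/3 + I*sqrt(30)))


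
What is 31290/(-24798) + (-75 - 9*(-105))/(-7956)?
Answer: -7514375/5480358 ≈ -1.3711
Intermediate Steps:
31290/(-24798) + (-75 - 9*(-105))/(-7956) = 31290*(-1/24798) + (-75 + 945)*(-1/7956) = -5215/4133 + 870*(-1/7956) = -5215/4133 - 145/1326 = -7514375/5480358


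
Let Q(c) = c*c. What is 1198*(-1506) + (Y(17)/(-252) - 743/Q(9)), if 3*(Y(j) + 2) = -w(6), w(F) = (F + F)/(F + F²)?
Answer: -7160858546/3969 ≈ -1.8042e+6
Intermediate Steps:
w(F) = 2*F/(F + F²) (w(F) = (2*F)/(F + F²) = 2*F/(F + F²))
Q(c) = c²
Y(j) = -44/21 (Y(j) = -2 + (-2/(1 + 6))/3 = -2 + (-2/7)/3 = -2 + (-1*2/7)/3 = -2 + (⅓)*(-2/7) = -2 - 2/21 = -44/21)
1198*(-1506) + (Y(17)/(-252) - 743/Q(9)) = 1198*(-1506) + (-44/21/(-252) - 743/(9²)) = -1804188 + (-44/21*(-1/252) - 743/81) = -1804188 + (11/1323 - 743*1/81) = -1804188 + (11/1323 - 743/81) = -1804188 - 36374/3969 = -7160858546/3969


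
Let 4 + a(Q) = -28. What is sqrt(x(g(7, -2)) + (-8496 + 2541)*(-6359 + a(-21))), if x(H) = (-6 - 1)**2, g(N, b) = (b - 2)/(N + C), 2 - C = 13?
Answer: sqrt(38058454) ≈ 6169.2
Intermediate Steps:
C = -11 (C = 2 - 1*13 = 2 - 13 = -11)
a(Q) = -32 (a(Q) = -4 - 28 = -32)
g(N, b) = (-2 + b)/(-11 + N) (g(N, b) = (b - 2)/(N - 11) = (-2 + b)/(-11 + N))
x(H) = 49 (x(H) = (-7)**2 = 49)
sqrt(x(g(7, -2)) + (-8496 + 2541)*(-6359 + a(-21))) = sqrt(49 + (-8496 + 2541)*(-6359 - 32)) = sqrt(49 - 5955*(-6391)) = sqrt(49 + 38058405) = sqrt(38058454)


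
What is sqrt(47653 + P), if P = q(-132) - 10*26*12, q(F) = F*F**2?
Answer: I*sqrt(2255435) ≈ 1501.8*I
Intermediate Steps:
q(F) = F**3
P = -2303088 (P = (-132)**3 - 10*26*12 = -2299968 - 260*12 = -2299968 - 1*3120 = -2299968 - 3120 = -2303088)
sqrt(47653 + P) = sqrt(47653 - 2303088) = sqrt(-2255435) = I*sqrt(2255435)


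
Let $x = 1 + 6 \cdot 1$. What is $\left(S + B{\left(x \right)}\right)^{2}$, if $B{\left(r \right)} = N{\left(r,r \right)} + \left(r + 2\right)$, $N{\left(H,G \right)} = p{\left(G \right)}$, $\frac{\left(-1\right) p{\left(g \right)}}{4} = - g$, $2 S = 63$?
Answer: $\frac{18769}{4} \approx 4692.3$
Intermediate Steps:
$S = \frac{63}{2}$ ($S = \frac{1}{2} \cdot 63 = \frac{63}{2} \approx 31.5$)
$p{\left(g \right)} = 4 g$ ($p{\left(g \right)} = - 4 \left(- g\right) = 4 g$)
$N{\left(H,G \right)} = 4 G$
$x = 7$ ($x = 1 + 6 = 7$)
$B{\left(r \right)} = 2 + 5 r$ ($B{\left(r \right)} = 4 r + \left(r + 2\right) = 4 r + \left(2 + r\right) = 2 + 5 r$)
$\left(S + B{\left(x \right)}\right)^{2} = \left(\frac{63}{2} + \left(2 + 5 \cdot 7\right)\right)^{2} = \left(\frac{63}{2} + \left(2 + 35\right)\right)^{2} = \left(\frac{63}{2} + 37\right)^{2} = \left(\frac{137}{2}\right)^{2} = \frac{18769}{4}$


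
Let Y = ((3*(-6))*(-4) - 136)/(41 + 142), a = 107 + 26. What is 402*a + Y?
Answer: 9784214/183 ≈ 53466.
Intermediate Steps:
a = 133
Y = -64/183 (Y = (-18*(-4) - 136)/183 = (72 - 136)*(1/183) = -64*1/183 = -64/183 ≈ -0.34973)
402*a + Y = 402*133 - 64/183 = 53466 - 64/183 = 9784214/183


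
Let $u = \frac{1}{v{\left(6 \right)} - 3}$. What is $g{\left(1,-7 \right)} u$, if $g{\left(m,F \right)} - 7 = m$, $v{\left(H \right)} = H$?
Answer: $\frac{8}{3} \approx 2.6667$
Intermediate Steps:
$g{\left(m,F \right)} = 7 + m$
$u = \frac{1}{3}$ ($u = \frac{1}{6 - 3} = \frac{1}{3} \approx 0.33333$)
$g{\left(1,-7 \right)} u = \left(7 + 1\right) \frac{1}{3} = 8 \cdot \frac{1}{3} = \frac{8}{3}$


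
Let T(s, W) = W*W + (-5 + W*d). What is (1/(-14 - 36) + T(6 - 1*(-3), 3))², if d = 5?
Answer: 900601/2500 ≈ 360.24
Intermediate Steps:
T(s, W) = -5 + W² + 5*W (T(s, W) = W*W + (-5 + W*5) = W² + (-5 + 5*W) = -5 + W² + 5*W)
(1/(-14 - 36) + T(6 - 1*(-3), 3))² = (1/(-14 - 36) + (-5 + 3² + 5*3))² = (1/(-50) + (-5 + 9 + 15))² = (-1/50 + 19)² = (949/50)² = 900601/2500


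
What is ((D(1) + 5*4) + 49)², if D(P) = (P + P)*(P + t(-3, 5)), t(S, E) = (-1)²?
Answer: 5329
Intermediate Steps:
t(S, E) = 1
D(P) = 2*P*(1 + P) (D(P) = (P + P)*(P + 1) = (2*P)*(1 + P) = 2*P*(1 + P))
((D(1) + 5*4) + 49)² = ((2*1*(1 + 1) + 5*4) + 49)² = ((2*1*2 + 20) + 49)² = ((4 + 20) + 49)² = (24 + 49)² = 73² = 5329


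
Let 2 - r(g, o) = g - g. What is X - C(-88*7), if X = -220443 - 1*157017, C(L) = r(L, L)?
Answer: -377462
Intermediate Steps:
r(g, o) = 2 (r(g, o) = 2 - (g - g) = 2 - 1*0 = 2 + 0 = 2)
C(L) = 2
X = -377460 (X = -220443 - 157017 = -377460)
X - C(-88*7) = -377460 - 1*2 = -377460 - 2 = -377462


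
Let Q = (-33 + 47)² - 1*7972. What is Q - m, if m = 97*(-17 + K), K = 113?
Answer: -17088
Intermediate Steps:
m = 9312 (m = 97*(-17 + 113) = 97*96 = 9312)
Q = -7776 (Q = 14² - 7972 = 196 - 7972 = -7776)
Q - m = -7776 - 1*9312 = -7776 - 9312 = -17088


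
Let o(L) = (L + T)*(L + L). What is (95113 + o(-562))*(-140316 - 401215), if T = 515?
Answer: -80114637671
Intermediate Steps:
o(L) = 2*L*(515 + L) (o(L) = (L + 515)*(L + L) = (515 + L)*(2*L) = 2*L*(515 + L))
(95113 + o(-562))*(-140316 - 401215) = (95113 + 2*(-562)*(515 - 562))*(-140316 - 401215) = (95113 + 2*(-562)*(-47))*(-541531) = (95113 + 52828)*(-541531) = 147941*(-541531) = -80114637671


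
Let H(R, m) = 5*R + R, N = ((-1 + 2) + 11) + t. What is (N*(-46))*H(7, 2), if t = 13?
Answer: -48300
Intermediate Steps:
N = 25 (N = ((-1 + 2) + 11) + 13 = (1 + 11) + 13 = 12 + 13 = 25)
H(R, m) = 6*R
(N*(-46))*H(7, 2) = (25*(-46))*(6*7) = -1150*42 = -48300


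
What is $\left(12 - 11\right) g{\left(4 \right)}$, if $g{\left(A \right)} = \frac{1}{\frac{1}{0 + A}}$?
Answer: $4$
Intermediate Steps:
$g{\left(A \right)} = A$ ($g{\left(A \right)} = \frac{1}{\frac{1}{A}} = A$)
$\left(12 - 11\right) g{\left(4 \right)} = \left(12 - 11\right) 4 = 1 \cdot 4 = 4$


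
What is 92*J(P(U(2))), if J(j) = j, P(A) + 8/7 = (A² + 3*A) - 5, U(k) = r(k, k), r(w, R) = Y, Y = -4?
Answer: -1380/7 ≈ -197.14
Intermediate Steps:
r(w, R) = -4
U(k) = -4
P(A) = -43/7 + A² + 3*A (P(A) = -8/7 + ((A² + 3*A) - 5) = -8/7 + (-5 + A² + 3*A) = -43/7 + A² + 3*A)
92*J(P(U(2))) = 92*(-43/7 + (-4)² + 3*(-4)) = 92*(-43/7 + 16 - 12) = 92*(-15/7) = -1380/7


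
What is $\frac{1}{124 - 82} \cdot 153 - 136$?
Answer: $- \frac{1853}{14} \approx -132.36$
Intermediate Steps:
$\frac{1}{124 - 82} \cdot 153 - 136 = \frac{1}{42} \cdot 153 - 136 = \frac{51}{14} - 136 = - \frac{1853}{14}$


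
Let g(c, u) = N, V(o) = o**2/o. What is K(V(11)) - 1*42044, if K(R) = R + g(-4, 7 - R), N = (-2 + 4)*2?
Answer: -42029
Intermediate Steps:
N = 4 (N = 2*2 = 4)
V(o) = o
g(c, u) = 4
K(R) = 4 + R (K(R) = R + 4 = 4 + R)
K(V(11)) - 1*42044 = (4 + 11) - 1*42044 = 15 - 42044 = -42029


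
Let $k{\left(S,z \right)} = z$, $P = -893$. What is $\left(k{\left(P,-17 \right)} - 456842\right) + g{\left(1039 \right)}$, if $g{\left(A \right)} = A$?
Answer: $-455820$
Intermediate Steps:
$\left(k{\left(P,-17 \right)} - 456842\right) + g{\left(1039 \right)} = \left(-17 - 456842\right) + 1039 = -456859 + 1039 = -455820$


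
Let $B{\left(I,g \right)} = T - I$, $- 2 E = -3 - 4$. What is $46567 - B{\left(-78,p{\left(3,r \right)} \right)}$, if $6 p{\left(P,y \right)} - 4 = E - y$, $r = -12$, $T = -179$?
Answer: $46668$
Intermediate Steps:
$E = \frac{7}{2}$ ($E = - \frac{-3 - 4}{2} = \left(- \frac{1}{2}\right) \left(-7\right) = \frac{7}{2} \approx 3.5$)
$p{\left(P,y \right)} = \frac{5}{4} - \frac{y}{6}$ ($p{\left(P,y \right)} = \frac{2}{3} + \frac{\frac{7}{2} - y}{6} = \frac{2}{3} - \left(- \frac{7}{12} + \frac{y}{6}\right) = \frac{5}{4} - \frac{y}{6}$)
$B{\left(I,g \right)} = -179 - I$
$46567 - B{\left(-78,p{\left(3,r \right)} \right)} = 46567 - \left(-179 - -78\right) = 46567 - \left(-179 + 78\right) = 46567 - -101 = 46567 + 101 = 46668$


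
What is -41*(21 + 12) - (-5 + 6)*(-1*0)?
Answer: -1353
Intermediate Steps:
-41*(21 + 12) - (-5 + 6)*(-1*0) = -41*33 - 0 = -1353 - 1*0 = -1353 + 0 = -1353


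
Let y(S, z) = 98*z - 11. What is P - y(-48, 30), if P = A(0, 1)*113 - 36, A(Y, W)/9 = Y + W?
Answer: -1948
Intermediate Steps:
A(Y, W) = 9*W + 9*Y (A(Y, W) = 9*(Y + W) = 9*(W + Y) = 9*W + 9*Y)
y(S, z) = -11 + 98*z
P = 981 (P = (9*1 + 9*0)*113 - 36 = (9 + 0)*113 - 36 = 9*113 - 36 = 1017 - 36 = 981)
P - y(-48, 30) = 981 - (-11 + 98*30) = 981 - (-11 + 2940) = 981 - 1*2929 = 981 - 2929 = -1948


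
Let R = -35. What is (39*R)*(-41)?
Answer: 55965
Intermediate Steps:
(39*R)*(-41) = (39*(-35))*(-41) = -1365*(-41) = 55965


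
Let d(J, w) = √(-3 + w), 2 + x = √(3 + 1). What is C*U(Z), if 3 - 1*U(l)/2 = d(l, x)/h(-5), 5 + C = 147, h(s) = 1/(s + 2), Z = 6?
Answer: 852 + 852*I*√3 ≈ 852.0 + 1475.7*I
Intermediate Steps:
x = 0 (x = -2 + √(3 + 1) = -2 + √4 = -2 + 2 = 0)
h(s) = 1/(2 + s)
C = 142 (C = -5 + 147 = 142)
U(l) = 6 + 6*I*√3 (U(l) = 6 - 2*√(-3 + 0)/(1/(2 - 5)) = 6 - 2*√(-3)/(1/(-3)) = 6 - 2*I*√3/(-⅓) = 6 - 2*I*√3*(-3) = 6 - (-6)*I*√3 = 6 + 6*I*√3)
C*U(Z) = 142*(6 + 6*I*√3) = 852 + 852*I*√3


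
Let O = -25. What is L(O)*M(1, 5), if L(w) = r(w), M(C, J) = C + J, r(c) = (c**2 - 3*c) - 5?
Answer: 4170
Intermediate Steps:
r(c) = -5 + c**2 - 3*c
L(w) = -5 + w**2 - 3*w
L(O)*M(1, 5) = (-5 + (-25)**2 - 3*(-25))*(1 + 5) = (-5 + 625 + 75)*6 = 695*6 = 4170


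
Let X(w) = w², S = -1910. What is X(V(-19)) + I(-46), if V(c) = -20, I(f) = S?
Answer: -1510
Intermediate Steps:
I(f) = -1910
X(V(-19)) + I(-46) = (-20)² - 1910 = 400 - 1910 = -1510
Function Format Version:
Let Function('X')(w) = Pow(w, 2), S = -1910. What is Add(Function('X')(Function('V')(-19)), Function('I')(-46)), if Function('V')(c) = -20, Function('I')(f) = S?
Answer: -1510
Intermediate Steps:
Function('I')(f) = -1910
Add(Function('X')(Function('V')(-19)), Function('I')(-46)) = Add(Pow(-20, 2), -1910) = Add(400, -1910) = -1510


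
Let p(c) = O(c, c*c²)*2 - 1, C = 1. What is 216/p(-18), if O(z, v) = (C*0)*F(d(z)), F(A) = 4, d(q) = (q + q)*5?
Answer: -216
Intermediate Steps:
d(q) = 10*q (d(q) = (2*q)*5 = 10*q)
O(z, v) = 0 (O(z, v) = (1*0)*4 = 0*4 = 0)
p(c) = -1 (p(c) = 0*2 - 1 = 0 - 1 = -1)
216/p(-18) = 216/(-1) = 216*(-1) = -216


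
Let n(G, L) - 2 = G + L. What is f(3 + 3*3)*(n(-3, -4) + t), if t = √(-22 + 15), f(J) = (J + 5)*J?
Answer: -1020 + 204*I*√7 ≈ -1020.0 + 539.73*I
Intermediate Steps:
f(J) = J*(5 + J) (f(J) = (5 + J)*J = J*(5 + J))
n(G, L) = 2 + G + L (n(G, L) = 2 + (G + L) = 2 + G + L)
t = I*√7 (t = √(-7) = I*√7 ≈ 2.6458*I)
f(3 + 3*3)*(n(-3, -4) + t) = ((3 + 3*3)*(5 + (3 + 3*3)))*((2 - 3 - 4) + I*√7) = ((3 + 9)*(5 + (3 + 9)))*(-5 + I*√7) = (12*(5 + 12))*(-5 + I*√7) = (12*17)*(-5 + I*√7) = 204*(-5 + I*√7) = -1020 + 204*I*√7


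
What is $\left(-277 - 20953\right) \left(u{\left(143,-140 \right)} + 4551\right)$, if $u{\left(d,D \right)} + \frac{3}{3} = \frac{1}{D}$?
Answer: $- \frac{1352348877}{14} \approx -9.6596 \cdot 10^{7}$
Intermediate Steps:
$u{\left(d,D \right)} = -1 + \frac{1}{D}$
$\left(-277 - 20953\right) \left(u{\left(143,-140 \right)} + 4551\right) = \left(-277 - 20953\right) \left(\frac{1 - -140}{-140} + 4551\right) = - 21230 \left(- \frac{1 + 140}{140} + 4551\right) = - 21230 \left(\left(- \frac{1}{140}\right) 141 + 4551\right) = - 21230 \left(- \frac{141}{140} + 4551\right) = \left(-21230\right) \frac{636999}{140} = - \frac{1352348877}{14}$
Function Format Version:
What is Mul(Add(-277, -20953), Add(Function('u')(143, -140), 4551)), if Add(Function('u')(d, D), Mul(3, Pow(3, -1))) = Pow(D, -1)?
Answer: Rational(-1352348877, 14) ≈ -9.6596e+7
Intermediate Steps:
Function('u')(d, D) = Add(-1, Pow(D, -1))
Mul(Add(-277, -20953), Add(Function('u')(143, -140), 4551)) = Mul(Add(-277, -20953), Add(Mul(Pow(-140, -1), Add(1, Mul(-1, -140))), 4551)) = Mul(-21230, Add(Mul(Rational(-1, 140), Add(1, 140)), 4551)) = Mul(-21230, Add(Mul(Rational(-1, 140), 141), 4551)) = Mul(-21230, Add(Rational(-141, 140), 4551)) = Mul(-21230, Rational(636999, 140)) = Rational(-1352348877, 14)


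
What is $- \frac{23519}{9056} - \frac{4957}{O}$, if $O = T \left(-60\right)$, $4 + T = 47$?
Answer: $- \frac{3947107}{5841120} \approx -0.67575$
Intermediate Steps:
$T = 43$ ($T = -4 + 47 = 43$)
$O = -2580$ ($O = 43 \left(-60\right) = -2580$)
$- \frac{23519}{9056} - \frac{4957}{O} = - \frac{23519}{9056} - \frac{4957}{-2580} = \left(-23519\right) \frac{1}{9056} - - \frac{4957}{2580} = - \frac{23519}{9056} + \frac{4957}{2580} = - \frac{3947107}{5841120}$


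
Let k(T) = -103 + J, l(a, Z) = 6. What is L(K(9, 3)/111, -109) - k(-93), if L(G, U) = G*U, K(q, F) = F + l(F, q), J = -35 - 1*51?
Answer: 6666/37 ≈ 180.16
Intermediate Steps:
J = -86 (J = -35 - 51 = -86)
k(T) = -189 (k(T) = -103 - 86 = -189)
K(q, F) = 6 + F (K(q, F) = F + 6 = 6 + F)
L(K(9, 3)/111, -109) - k(-93) = ((6 + 3)/111)*(-109) - 1*(-189) = (9*(1/111))*(-109) + 189 = (3/37)*(-109) + 189 = -327/37 + 189 = 6666/37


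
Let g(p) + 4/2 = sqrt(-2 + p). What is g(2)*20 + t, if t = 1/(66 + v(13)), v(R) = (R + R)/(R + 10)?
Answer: -61737/1544 ≈ -39.985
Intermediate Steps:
g(p) = -2 + sqrt(-2 + p)
v(R) = 2*R/(10 + R) (v(R) = (2*R)/(10 + R) = 2*R/(10 + R))
t = 23/1544 (t = 1/(66 + 2*13/(10 + 13)) = 1/(66 + 2*13/23) = 1/(66 + 2*13*(1/23)) = 1/(66 + 26/23) = 1/(1544/23) = 23/1544 ≈ 0.014896)
g(2)*20 + t = (-2 + sqrt(-2 + 2))*20 + 23/1544 = (-2 + sqrt(0))*20 + 23/1544 = (-2 + 0)*20 + 23/1544 = -2*20 + 23/1544 = -40 + 23/1544 = -61737/1544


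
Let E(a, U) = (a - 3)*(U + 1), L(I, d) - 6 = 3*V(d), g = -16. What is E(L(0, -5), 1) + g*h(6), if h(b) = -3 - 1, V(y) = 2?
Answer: 82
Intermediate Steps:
h(b) = -4
L(I, d) = 12 (L(I, d) = 6 + 3*2 = 6 + 6 = 12)
E(a, U) = (1 + U)*(-3 + a) (E(a, U) = (-3 + a)*(1 + U) = (1 + U)*(-3 + a))
E(L(0, -5), 1) + g*h(6) = (-3 + 12 - 3*1 + 1*12) - 16*(-4) = (-3 + 12 - 3 + 12) + 64 = 18 + 64 = 82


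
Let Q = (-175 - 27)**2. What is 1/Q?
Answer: 1/40804 ≈ 2.4507e-5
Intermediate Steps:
Q = 40804 (Q = (-202)**2 = 40804)
1/Q = 1/40804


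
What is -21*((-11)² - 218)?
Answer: 2037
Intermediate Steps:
-21*((-11)² - 218) = -21*(121 - 218) = -21*(-97) = 2037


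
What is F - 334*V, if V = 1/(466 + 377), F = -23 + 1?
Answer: -18880/843 ≈ -22.396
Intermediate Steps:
F = -22
V = 1/843 ≈ 0.0011862
F - 334*V = -22 - 334*1/843 = -22 - 334/843 = -18880/843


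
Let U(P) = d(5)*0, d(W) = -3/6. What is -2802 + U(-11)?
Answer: -2802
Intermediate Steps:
d(W) = -1/2 (d(W) = -3*1/6 = -1/2)
U(P) = 0 (U(P) = -1/2*0 = 0)
-2802 + U(-11) = -2802 + 0 = -2802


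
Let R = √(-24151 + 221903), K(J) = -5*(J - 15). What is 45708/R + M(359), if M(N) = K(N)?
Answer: -1720 + 11427*√49438/24719 ≈ -1617.2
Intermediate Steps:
K(J) = 75 - 5*J (K(J) = -5*(-15 + J) = 75 - 5*J)
R = 2*√49438 (R = √197752 = 2*√49438 ≈ 444.69)
M(N) = 75 - 5*N
45708/R + M(359) = 45708/((2*√49438)) + (75 - 5*359) = 45708*(√49438/98876) + (75 - 1795) = 11427*√49438/24719 - 1720 = -1720 + 11427*√49438/24719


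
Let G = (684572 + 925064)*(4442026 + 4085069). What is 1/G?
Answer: 1/13725519087420 ≈ 7.2857e-14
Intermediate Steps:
G = 13725519087420 (G = 1609636*8527095 = 13725519087420)
1/G = 1/13725519087420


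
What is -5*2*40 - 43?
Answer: -443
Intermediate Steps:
-5*2*40 - 43 = -10*40 - 43 = -400 - 43 = -443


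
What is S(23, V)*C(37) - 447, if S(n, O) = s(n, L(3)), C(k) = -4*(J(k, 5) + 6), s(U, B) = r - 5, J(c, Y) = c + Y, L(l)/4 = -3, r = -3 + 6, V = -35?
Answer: -63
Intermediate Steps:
r = 3
L(l) = -12 (L(l) = 4*(-3) = -12)
J(c, Y) = Y + c
s(U, B) = -2 (s(U, B) = 3 - 5 = -2)
C(k) = -44 - 4*k (C(k) = -4*((5 + k) + 6) = -4*(11 + k) = -44 - 4*k)
S(n, O) = -2
S(23, V)*C(37) - 447 = -2*(-44 - 4*37) - 447 = -2*(-44 - 148) - 447 = -2*(-192) - 447 = 384 - 447 = -63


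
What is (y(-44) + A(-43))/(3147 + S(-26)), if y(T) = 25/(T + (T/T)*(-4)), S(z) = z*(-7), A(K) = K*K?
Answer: 88727/159792 ≈ 0.55527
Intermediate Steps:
A(K) = K²
S(z) = -7*z
y(T) = 25/(-4 + T) (y(T) = 25/(T + 1*(-4)) = 25/(T - 4) = 25/(-4 + T))
(y(-44) + A(-43))/(3147 + S(-26)) = (25/(-4 - 44) + (-43)²)/(3147 - 7*(-26)) = (25/(-48) + 1849)/(3147 + 182) = (25*(-1/48) + 1849)/3329 = (-25/48 + 1849)*(1/3329) = (88727/48)*(1/3329) = 88727/159792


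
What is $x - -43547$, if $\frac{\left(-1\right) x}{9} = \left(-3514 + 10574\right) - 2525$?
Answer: $2732$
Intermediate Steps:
$x = -40815$ ($x = - 9 \left(\left(-3514 + 10574\right) - 2525\right) = - 9 \left(7060 - 2525\right) = \left(-9\right) 4535 = -40815$)
$x - -43547 = -40815 - -43547 = -40815 + 43547 = 2732$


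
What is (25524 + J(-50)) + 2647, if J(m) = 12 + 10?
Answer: 28193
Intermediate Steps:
J(m) = 22
(25524 + J(-50)) + 2647 = (25524 + 22) + 2647 = 25546 + 2647 = 28193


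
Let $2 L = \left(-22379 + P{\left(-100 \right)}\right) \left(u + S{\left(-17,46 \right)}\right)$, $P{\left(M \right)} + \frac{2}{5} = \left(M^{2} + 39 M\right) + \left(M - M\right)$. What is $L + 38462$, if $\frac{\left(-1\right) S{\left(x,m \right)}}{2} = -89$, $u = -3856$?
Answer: $\frac{149881393}{5} \approx 2.9976 \cdot 10^{7}$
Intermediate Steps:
$S{\left(x,m \right)} = 178$ ($S{\left(x,m \right)} = \left(-2\right) \left(-89\right) = 178$)
$P{\left(M \right)} = - \frac{2}{5} + M^{2} + 39 M$ ($P{\left(M \right)} = - \frac{2}{5} + \left(\left(M^{2} + 39 M\right) + \left(M - M\right)\right) = - \frac{2}{5} + \left(\left(M^{2} + 39 M\right) + 0\right) = - \frac{2}{5} + \left(M^{2} + 39 M\right) = - \frac{2}{5} + M^{2} + 39 M$)
$L = \frac{149689083}{5}$ ($L = \frac{\left(-22379 + \left(- \frac{2}{5} + \left(-100\right)^{2} + 39 \left(-100\right)\right)\right) \left(-3856 + 178\right)}{2} = \frac{\left(-22379 - - \frac{30498}{5}\right) \left(-3678\right)}{2} = \frac{\left(-22379 + \frac{30498}{5}\right) \left(-3678\right)}{2} = \frac{\left(- \frac{81397}{5}\right) \left(-3678\right)}{2} = \frac{1}{2} \cdot \frac{299378166}{5} = \frac{149689083}{5} \approx 2.9938 \cdot 10^{7}$)
$L + 38462 = \frac{149689083}{5} + 38462 = \frac{149881393}{5}$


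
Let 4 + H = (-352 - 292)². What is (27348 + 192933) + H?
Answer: 635013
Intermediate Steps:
H = 414732 (H = -4 + (-352 - 292)² = -4 + (-644)² = -4 + 414736 = 414732)
(27348 + 192933) + H = (27348 + 192933) + 414732 = 220281 + 414732 = 635013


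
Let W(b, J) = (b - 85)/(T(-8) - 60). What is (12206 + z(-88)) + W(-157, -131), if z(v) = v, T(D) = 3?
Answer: 690968/57 ≈ 12122.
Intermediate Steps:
W(b, J) = 85/57 - b/57 (W(b, J) = (b - 85)/(3 - 60) = (-85 + b)/(-57) = (-85 + b)*(-1/57) = 85/57 - b/57)
(12206 + z(-88)) + W(-157, -131) = (12206 - 88) + (85/57 - 1/57*(-157)) = 12118 + (85/57 + 157/57) = 12118 + 242/57 = 690968/57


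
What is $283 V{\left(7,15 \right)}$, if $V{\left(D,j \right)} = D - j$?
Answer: $-2264$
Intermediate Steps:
$283 V{\left(7,15 \right)} = 283 \left(7 - 15\right) = 283 \left(-8\right) = -2264$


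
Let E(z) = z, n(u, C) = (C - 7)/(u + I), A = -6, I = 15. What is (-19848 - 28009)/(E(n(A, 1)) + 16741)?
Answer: -143571/50221 ≈ -2.8588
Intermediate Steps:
n(u, C) = (-7 + C)/(15 + u) (n(u, C) = (C - 7)/(u + 15) = (-7 + C)/(15 + u))
(-19848 - 28009)/(E(n(A, 1)) + 16741) = (-19848 - 28009)/((-7 + 1)/(15 - 6) + 16741) = -47857/(-6/9 + 16741) = -47857/((⅑)*(-6) + 16741) = -47857/(-⅔ + 16741) = -47857/50221/3 = -47857*3/50221 = -143571/50221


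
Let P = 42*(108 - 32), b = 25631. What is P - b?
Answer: -22439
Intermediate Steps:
P = 3192 (P = 42*76 = 3192)
P - b = 3192 - 1*25631 = 3192 - 25631 = -22439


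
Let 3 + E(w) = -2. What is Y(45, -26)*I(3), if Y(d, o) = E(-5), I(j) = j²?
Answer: -45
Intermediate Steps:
E(w) = -5 (E(w) = -3 - 2 = -5)
Y(d, o) = -5
Y(45, -26)*I(3) = -5*3² = -5*9 = -45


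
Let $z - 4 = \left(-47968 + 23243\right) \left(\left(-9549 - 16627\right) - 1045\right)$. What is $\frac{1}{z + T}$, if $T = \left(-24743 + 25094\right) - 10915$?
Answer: $\frac{1}{673028665} \approx 1.4858 \cdot 10^{-9}$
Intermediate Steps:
$T = -10564$ ($T = 351 - 10915 = -10564$)
$z = 673039229$ ($z = 4 + \left(-47968 + 23243\right) \left(\left(-9549 - 16627\right) - 1045\right) = 4 - 24725 \left(\left(-9549 - 16627\right) - 1045\right) = 4 - 24725 \left(-26176 - 1045\right) = 4 - -673039225 = 4 + 673039225 = 673039229$)
$\frac{1}{z + T} = \frac{1}{673039229 - 10564} = \frac{1}{673028665}$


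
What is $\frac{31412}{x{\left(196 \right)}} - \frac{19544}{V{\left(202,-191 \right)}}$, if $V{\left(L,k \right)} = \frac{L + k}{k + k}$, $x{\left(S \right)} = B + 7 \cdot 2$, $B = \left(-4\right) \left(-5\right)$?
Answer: $\frac{127091502}{187} \approx 6.7963 \cdot 10^{5}$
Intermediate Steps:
$B = 20$
$x{\left(S \right)} = 34$ ($x{\left(S \right)} = 20 + 7 \cdot 2 = 20 + 14 = 34$)
$V{\left(L,k \right)} = \frac{L + k}{2 k}$
$\frac{31412}{x{\left(196 \right)}} - \frac{19544}{V{\left(202,-191 \right)}} = \frac{31412}{34} - \frac{19544}{\frac{1}{2} \frac{1}{-191} \left(202 - 191\right)} = 31412 \cdot \frac{1}{34} - \frac{19544}{\frac{1}{2} \left(- \frac{1}{191}\right) 11} = \frac{15706}{17} - \frac{19544}{- \frac{11}{382}} = \frac{15706}{17} - - \frac{7465808}{11} = \frac{15706}{17} + \frac{7465808}{11} = \frac{127091502}{187}$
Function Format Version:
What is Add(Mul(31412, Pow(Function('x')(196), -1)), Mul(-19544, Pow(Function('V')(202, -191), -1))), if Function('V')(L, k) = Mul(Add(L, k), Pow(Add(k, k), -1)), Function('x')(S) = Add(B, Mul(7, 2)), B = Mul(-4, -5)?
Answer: Rational(127091502, 187) ≈ 6.7963e+5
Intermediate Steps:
B = 20
Function('x')(S) = 34 (Function('x')(S) = Add(20, Mul(7, 2)) = Add(20, 14) = 34)
Function('V')(L, k) = Mul(Rational(1, 2), Pow(k, -1), Add(L, k)) (Function('V')(L, k) = Mul(Add(L, k), Pow(Mul(2, k), -1)) = Mul(Add(L, k), Mul(Rational(1, 2), Pow(k, -1))) = Mul(Rational(1, 2), Pow(k, -1), Add(L, k)))
Add(Mul(31412, Pow(Function('x')(196), -1)), Mul(-19544, Pow(Function('V')(202, -191), -1))) = Add(Mul(31412, Pow(34, -1)), Mul(-19544, Pow(Mul(Rational(1, 2), Pow(-191, -1), Add(202, -191)), -1))) = Add(Mul(31412, Rational(1, 34)), Mul(-19544, Pow(Mul(Rational(1, 2), Rational(-1, 191), 11), -1))) = Add(Rational(15706, 17), Mul(-19544, Pow(Rational(-11, 382), -1))) = Add(Rational(15706, 17), Mul(-19544, Rational(-382, 11))) = Add(Rational(15706, 17), Rational(7465808, 11)) = Rational(127091502, 187)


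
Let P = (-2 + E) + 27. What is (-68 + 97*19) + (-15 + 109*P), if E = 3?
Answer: 4812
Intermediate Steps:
P = 28 (P = (-2 + 3) + 27 = 1 + 27 = 28)
(-68 + 97*19) + (-15 + 109*P) = (-68 + 97*19) + (-15 + 109*28) = (-68 + 1843) + (-15 + 3052) = 1775 + 3037 = 4812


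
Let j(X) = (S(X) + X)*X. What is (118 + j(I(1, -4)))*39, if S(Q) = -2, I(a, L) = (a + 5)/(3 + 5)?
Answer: 73047/16 ≈ 4565.4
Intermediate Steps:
I(a, L) = 5/8 + a/8 (I(a, L) = (5 + a)/8 = (5 + a)*(⅛) = 5/8 + a/8)
j(X) = X*(-2 + X) (j(X) = (-2 + X)*X = X*(-2 + X))
(118 + j(I(1, -4)))*39 = (118 + (5/8 + (⅛)*1)*(-2 + (5/8 + (⅛)*1)))*39 = (118 + (5/8 + ⅛)*(-2 + (5/8 + ⅛)))*39 = (118 + 3*(-2 + ¾)/4)*39 = (118 + (¾)*(-5/4))*39 = (118 - 15/16)*39 = (1873/16)*39 = 73047/16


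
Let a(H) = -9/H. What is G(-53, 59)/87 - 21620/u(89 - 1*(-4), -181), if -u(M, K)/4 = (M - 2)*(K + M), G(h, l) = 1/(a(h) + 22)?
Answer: -552101701/818617800 ≈ -0.67443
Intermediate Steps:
G(h, l) = 1/(22 - 9/h) (G(h, l) = 1/(-9/h + 22) = 1/(22 - 9/h))
u(M, K) = -4*(-2 + M)*(K + M) (u(M, K) = -4*(M - 2)*(K + M) = -4*(-2 + M)*(K + M))
G(-53, 59)/87 - 21620/u(89 - 1*(-4), -181) = -53/(-9 + 22*(-53))/87 - 21620/(-4*(89 - 1*(-4))**2 + 8*(-181) + 8*(89 - 1*(-4)) - 4*(-181)*(89 - 1*(-4))) = -53/(-9 - 1166)*(1/87) - 21620/(-4*(89 + 4)**2 - 1448 + 8*(89 + 4) - 4*(-181)*(89 + 4)) = -53/(-1175)*(1/87) - 21620/(-4*93**2 - 1448 + 8*93 - 4*(-181)*93) = -53*(-1/1175)*(1/87) - 21620/(-4*8649 - 1448 + 744 + 67332) = (53/1175)*(1/87) - 21620/(-34596 - 1448 + 744 + 67332) = 53/102225 - 21620/32032 = 53/102225 - 21620*1/32032 = 53/102225 - 5405/8008 = -552101701/818617800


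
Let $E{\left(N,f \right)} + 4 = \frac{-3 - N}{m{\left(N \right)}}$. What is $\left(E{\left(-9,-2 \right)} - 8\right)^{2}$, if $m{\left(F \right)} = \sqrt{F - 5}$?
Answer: $\frac{990}{7} + \frac{72 i \sqrt{14}}{7} \approx 141.43 + 38.486 i$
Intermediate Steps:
$m{\left(F \right)} = \sqrt{-5 + F}$
$E{\left(N,f \right)} = -4 + \frac{-3 - N}{\sqrt{-5 + N}}$
$\left(E{\left(-9,-2 \right)} - 8\right)^{2} = \left(\frac{-3 - -9 - 4 \sqrt{-5 - 9}}{\sqrt{-5 - 9}} - 8\right)^{2} = \left(\frac{-3 + 9 - 4 \sqrt{-14}}{i \sqrt{14}} - 8\right)^{2} = \left(- \frac{i \sqrt{14}}{14} \left(-3 + 9 - 4 i \sqrt{14}\right) - 8\right)^{2} = \left(- \frac{i \sqrt{14}}{14} \left(6 - 4 i \sqrt{14}\right) - 8\right)^{2} = \left(- \frac{i \sqrt{14} \left(6 - 4 i \sqrt{14}\right)}{14} - 8\right)^{2} = \left(-8 - \frac{i \sqrt{14} \left(6 - 4 i \sqrt{14}\right)}{14}\right)^{2}$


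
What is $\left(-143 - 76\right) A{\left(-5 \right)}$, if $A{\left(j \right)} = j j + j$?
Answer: $-4380$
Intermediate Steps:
$A{\left(j \right)} = j + j^{2}$ ($A{\left(j \right)} = j^{2} + j = j + j^{2}$)
$\left(-143 - 76\right) A{\left(-5 \right)} = \left(-143 - 76\right) \left(- 5 \left(1 - 5\right)\right) = - 219 \left(\left(-5\right) \left(-4\right)\right) = \left(-219\right) 20 = -4380$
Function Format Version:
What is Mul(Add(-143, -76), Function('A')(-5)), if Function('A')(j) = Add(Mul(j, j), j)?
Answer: -4380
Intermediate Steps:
Function('A')(j) = Add(j, Pow(j, 2)) (Function('A')(j) = Add(Pow(j, 2), j) = Add(j, Pow(j, 2)))
Mul(Add(-143, -76), Function('A')(-5)) = Mul(Add(-143, -76), Mul(-5, Add(1, -5))) = Mul(-219, Mul(-5, -4)) = Mul(-219, 20) = -4380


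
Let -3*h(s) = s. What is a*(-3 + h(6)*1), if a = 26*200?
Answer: -26000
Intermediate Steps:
h(s) = -s/3
a = 5200
a*(-3 + h(6)*1) = 5200*(-3 - ⅓*6*1) = 5200*(-3 - 2*1) = 5200*(-3 - 2) = 5200*(-5) = -26000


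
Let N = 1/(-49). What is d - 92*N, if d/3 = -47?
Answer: -6817/49 ≈ -139.12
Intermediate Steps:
d = -141 (d = 3*(-47) = -141)
N = -1/49 ≈ -0.020408
d - 92*N = -141 - 92*(-1/49) = -141 + 92/49 = -6817/49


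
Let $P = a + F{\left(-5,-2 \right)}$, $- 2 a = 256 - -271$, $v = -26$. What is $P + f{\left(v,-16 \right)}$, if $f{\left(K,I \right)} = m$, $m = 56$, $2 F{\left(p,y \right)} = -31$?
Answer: $-223$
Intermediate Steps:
$F{\left(p,y \right)} = - \frac{31}{2}$ ($F{\left(p,y \right)} = \frac{1}{2} \left(-31\right) = - \frac{31}{2}$)
$a = - \frac{527}{2}$ ($a = - \frac{256 - -271}{2} = - \frac{256 + 271}{2} = \left(- \frac{1}{2}\right) 527 = - \frac{527}{2} \approx -263.5$)
$f{\left(K,I \right)} = 56$
$P = -279$ ($P = - \frac{527}{2} - \frac{31}{2} = -279$)
$P + f{\left(v,-16 \right)} = -279 + 56 = -223$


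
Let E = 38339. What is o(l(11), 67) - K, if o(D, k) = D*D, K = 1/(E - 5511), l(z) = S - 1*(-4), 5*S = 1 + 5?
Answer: 22191703/820700 ≈ 27.040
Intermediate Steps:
S = 6/5 (S = (1 + 5)/5 = (⅕)*6 = 6/5 ≈ 1.2000)
l(z) = 26/5 (l(z) = 6/5 - 1*(-4) = 6/5 + 4 = 26/5)
K = 1/32828 (K = 1/(38339 - 5511) = 1/32828 ≈ 3.0462e-5)
o(D, k) = D²
o(l(11), 67) - K = (26/5)² - 1*1/32828 = 676/25 - 1/32828 = 22191703/820700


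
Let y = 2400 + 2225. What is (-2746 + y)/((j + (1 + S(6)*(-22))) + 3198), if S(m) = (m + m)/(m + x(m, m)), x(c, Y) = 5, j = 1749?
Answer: 1879/4924 ≈ 0.38160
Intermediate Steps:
y = 4625
S(m) = 2*m/(5 + m) (S(m) = (m + m)/(m + 5) = (2*m)/(5 + m) = 2*m/(5 + m))
(-2746 + y)/((j + (1 + S(6)*(-22))) + 3198) = (-2746 + 4625)/((1749 + (1 + (2*6/(5 + 6))*(-22))) + 3198) = 1879/((1749 + (1 + (2*6/11)*(-22))) + 3198) = 1879/((1749 + (1 + (2*6*(1/11))*(-22))) + 3198) = 1879/((1749 + (1 + (12/11)*(-22))) + 3198) = 1879/((1749 + (1 - 24)) + 3198) = 1879/((1749 - 23) + 3198) = 1879/(1726 + 3198) = 1879/4924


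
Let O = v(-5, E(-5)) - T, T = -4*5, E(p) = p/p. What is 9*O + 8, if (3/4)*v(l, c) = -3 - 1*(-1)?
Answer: 164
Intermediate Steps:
E(p) = 1
T = -20
v(l, c) = -8/3 (v(l, c) = 4*(-3 - 1*(-1))/3 = 4*(-3 + 1)/3 = (4/3)*(-2) = -8/3)
O = 52/3 (O = -8/3 - 1*(-20) = -8/3 + 20 = 52/3 ≈ 17.333)
9*O + 8 = 9*(52/3) + 8 = 156 + 8 = 164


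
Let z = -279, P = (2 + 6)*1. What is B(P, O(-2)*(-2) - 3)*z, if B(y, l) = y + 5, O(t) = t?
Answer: -3627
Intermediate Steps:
P = 8 (P = 8*1 = 8)
B(y, l) = 5 + y
B(P, O(-2)*(-2) - 3)*z = (5 + 8)*(-279) = 13*(-279) = -3627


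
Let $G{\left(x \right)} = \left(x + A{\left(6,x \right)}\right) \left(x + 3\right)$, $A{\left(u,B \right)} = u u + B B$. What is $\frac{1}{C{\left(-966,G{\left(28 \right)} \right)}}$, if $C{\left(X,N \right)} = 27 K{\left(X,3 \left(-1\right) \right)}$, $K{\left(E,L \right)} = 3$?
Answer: $\frac{1}{81} \approx 0.012346$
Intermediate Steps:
$A{\left(u,B \right)} = B^{2} + u^{2}$ ($A{\left(u,B \right)} = u^{2} + B^{2} = B^{2} + u^{2}$)
$G{\left(x \right)} = \left(3 + x\right) \left(36 + x + x^{2}\right)$ ($G{\left(x \right)} = \left(x + \left(x^{2} + 6^{2}\right)\right) \left(x + 3\right) = \left(x + \left(x^{2} + 36\right)\right) \left(3 + x\right) = \left(x + \left(36 + x^{2}\right)\right) \left(3 + x\right) = \left(36 + x + x^{2}\right) \left(3 + x\right) = \left(3 + x\right) \left(36 + x + x^{2}\right)$)
$C{\left(X,N \right)} = 81$ ($C{\left(X,N \right)} = 27 \cdot 3 = 81$)
$\frac{1}{C{\left(-966,G{\left(28 \right)} \right)}} = \frac{1}{81}$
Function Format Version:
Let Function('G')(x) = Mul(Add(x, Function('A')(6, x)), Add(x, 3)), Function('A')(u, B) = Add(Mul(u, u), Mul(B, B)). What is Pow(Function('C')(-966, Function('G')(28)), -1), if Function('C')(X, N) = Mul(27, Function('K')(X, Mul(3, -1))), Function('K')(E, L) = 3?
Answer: Rational(1, 81) ≈ 0.012346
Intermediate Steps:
Function('A')(u, B) = Add(Pow(B, 2), Pow(u, 2)) (Function('A')(u, B) = Add(Pow(u, 2), Pow(B, 2)) = Add(Pow(B, 2), Pow(u, 2)))
Function('G')(x) = Mul(Add(3, x), Add(36, x, Pow(x, 2))) (Function('G')(x) = Mul(Add(x, Add(Pow(x, 2), Pow(6, 2))), Add(x, 3)) = Mul(Add(x, Add(Pow(x, 2), 36)), Add(3, x)) = Mul(Add(x, Add(36, Pow(x, 2))), Add(3, x)) = Mul(Add(36, x, Pow(x, 2)), Add(3, x)) = Mul(Add(3, x), Add(36, x, Pow(x, 2))))
Function('C')(X, N) = 81 (Function('C')(X, N) = Mul(27, 3) = 81)
Pow(Function('C')(-966, Function('G')(28)), -1) = Pow(81, -1) = Rational(1, 81)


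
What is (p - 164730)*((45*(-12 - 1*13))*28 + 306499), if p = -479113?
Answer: -177056181157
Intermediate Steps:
(p - 164730)*((45*(-12 - 1*13))*28 + 306499) = (-479113 - 164730)*((45*(-12 - 1*13))*28 + 306499) = -643843*((45*(-12 - 13))*28 + 306499) = -643843*((45*(-25))*28 + 306499) = -643843*(-1125*28 + 306499) = -643843*(-31500 + 306499) = -643843*274999 = -177056181157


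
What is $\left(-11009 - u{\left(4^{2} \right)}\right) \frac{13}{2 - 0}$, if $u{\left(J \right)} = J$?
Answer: $- \frac{143325}{2} \approx -71663.0$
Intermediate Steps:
$\left(-11009 - u{\left(4^{2} \right)}\right) \frac{13}{2 - 0} = \left(-11009 - 4^{2}\right) \frac{13}{2 - 0} = \left(-11009 - 16\right) \frac{13}{2 + 0} = \left(-11009 - 16\right) \frac{13}{2} = - 11025 \cdot 13 \cdot \frac{1}{2} = \left(-11025\right) \frac{13}{2} = - \frac{143325}{2}$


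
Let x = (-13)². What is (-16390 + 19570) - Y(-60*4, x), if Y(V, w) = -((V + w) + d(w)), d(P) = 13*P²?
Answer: 374402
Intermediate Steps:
x = 169
Y(V, w) = -V - w - 13*w² (Y(V, w) = -((V + w) + 13*w²) = -(V + w + 13*w²) = -V - w - 13*w²)
(-16390 + 19570) - Y(-60*4, x) = (-16390 + 19570) - (-(-60)*4 - 1*169 - 13*169²) = 3180 - (-1*(-240) - 169 - 13*28561) = 3180 - (240 - 169 - 371293) = 3180 - 1*(-371222) = 3180 + 371222 = 374402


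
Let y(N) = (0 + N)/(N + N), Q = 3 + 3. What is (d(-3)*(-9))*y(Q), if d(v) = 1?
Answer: -9/2 ≈ -4.5000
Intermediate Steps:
Q = 6
y(N) = ½ (y(N) = N/((2*N)) = N*(1/(2*N)) = ½)
(d(-3)*(-9))*y(Q) = (1*(-9))*(½) = -9*½ = -9/2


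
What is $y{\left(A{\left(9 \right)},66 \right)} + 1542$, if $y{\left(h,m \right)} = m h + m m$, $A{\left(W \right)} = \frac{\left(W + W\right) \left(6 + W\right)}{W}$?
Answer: $7878$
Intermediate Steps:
$A{\left(W \right)} = 12 + 2 W$ ($A{\left(W \right)} = \frac{2 W \left(6 + W\right)}{W} = 12 + 2 W$)
$y{\left(h,m \right)} = m^{2} + h m$ ($y{\left(h,m \right)} = h m + m^{2} = m^{2} + h m$)
$y{\left(A{\left(9 \right)},66 \right)} + 1542 = 66 \left(\left(12 + 2 \cdot 9\right) + 66\right) + 1542 = 66 \left(\left(12 + 18\right) + 66\right) + 1542 = 66 \left(30 + 66\right) + 1542 = 66 \cdot 96 + 1542 = 6336 + 1542 = 7878$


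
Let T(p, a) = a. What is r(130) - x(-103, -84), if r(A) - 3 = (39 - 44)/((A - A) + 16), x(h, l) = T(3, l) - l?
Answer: 43/16 ≈ 2.6875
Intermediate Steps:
x(h, l) = 0 (x(h, l) = l - l = 0)
r(A) = 43/16 (r(A) = 3 + (39 - 44)/((A - A) + 16) = 3 - 5/(0 + 16) = 3 - 5/16 = 43/16)
r(130) - x(-103, -84) = 43/16 - 1*0 = 43/16 + 0 = 43/16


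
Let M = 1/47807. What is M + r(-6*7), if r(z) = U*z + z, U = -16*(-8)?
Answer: -259018325/47807 ≈ -5418.0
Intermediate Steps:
M = 1/47807 ≈ 2.0917e-5
U = 128
r(z) = 129*z (r(z) = 128*z + z = 129*z)
M + r(-6*7) = 1/47807 + 129*(-6*7) = 1/47807 + 129*(-42) = 1/47807 - 5418 = -259018325/47807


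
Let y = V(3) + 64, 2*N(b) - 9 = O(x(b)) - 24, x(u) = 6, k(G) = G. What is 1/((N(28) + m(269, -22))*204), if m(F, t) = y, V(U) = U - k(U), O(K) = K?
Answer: 1/12138 ≈ 8.2386e-5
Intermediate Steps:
V(U) = 0 (V(U) = U - U = 0)
N(b) = -9/2 (N(b) = 9/2 + (6 - 24)/2 = 9/2 + (½)*(-18) = 9/2 - 9 = -9/2)
y = 64 (y = 0 + 64 = 64)
m(F, t) = 64
1/((N(28) + m(269, -22))*204) = 1/((-9/2 + 64)*204) = (1/204)/(119/2) = (2/119)*(1/204) = 1/12138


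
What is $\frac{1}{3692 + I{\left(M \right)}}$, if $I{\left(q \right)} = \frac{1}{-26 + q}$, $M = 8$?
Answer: $\frac{18}{66455} \approx 0.00027086$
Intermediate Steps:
$\frac{1}{3692 + I{\left(M \right)}} = \frac{1}{3692 + \frac{1}{-26 + 8}} = \frac{1}{3692 + \frac{1}{-18}} = \frac{1}{3692 - \frac{1}{18}} = \frac{1}{\frac{66455}{18}} = \frac{18}{66455}$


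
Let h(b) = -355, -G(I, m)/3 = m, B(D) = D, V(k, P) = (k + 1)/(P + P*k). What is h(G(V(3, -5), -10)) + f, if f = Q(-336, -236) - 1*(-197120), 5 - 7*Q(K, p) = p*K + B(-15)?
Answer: 1298079/7 ≈ 1.8544e+5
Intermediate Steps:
V(k, P) = (1 + k)/(P + P*k)
G(I, m) = -3*m
Q(K, p) = 20/7 - K*p/7 (Q(K, p) = 5/7 - (p*K - 15)/7 = 5/7 - (K*p - 15)/7 = 5/7 - (-15 + K*p)/7 = 5/7 + (15/7 - K*p/7) = 20/7 - K*p/7)
f = 1300564/7 (f = (20/7 - ⅐*(-336)*(-236)) - 1*(-197120) = (20/7 - 11328) + 197120 = -79276/7 + 197120 = 1300564/7 ≈ 1.8579e+5)
h(G(V(3, -5), -10)) + f = -355 + 1300564/7 = 1298079/7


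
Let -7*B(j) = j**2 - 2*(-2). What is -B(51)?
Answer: 2605/7 ≈ 372.14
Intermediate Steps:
B(j) = -4/7 - j**2/7 (B(j) = -(j**2 - 2*(-2))/7 = -(j**2 + 4)/7 = -(4 + j**2)/7 = -4/7 - j**2/7)
-B(51) = -(-4/7 - 1/7*51**2) = -(-4/7 - 1/7*2601) = -(-4/7 - 2601/7) = -1*(-2605/7) = 2605/7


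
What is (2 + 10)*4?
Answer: 48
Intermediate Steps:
(2 + 10)*4 = 12*4 = 48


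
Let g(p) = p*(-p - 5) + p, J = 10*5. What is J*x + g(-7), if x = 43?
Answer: 2129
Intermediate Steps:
J = 50
g(p) = p + p*(-5 - p) (g(p) = p*(-5 - p) + p = p + p*(-5 - p))
J*x + g(-7) = 50*43 - 1*(-7)*(4 - 7) = 2150 - 1*(-7)*(-3) = 2150 - 21 = 2129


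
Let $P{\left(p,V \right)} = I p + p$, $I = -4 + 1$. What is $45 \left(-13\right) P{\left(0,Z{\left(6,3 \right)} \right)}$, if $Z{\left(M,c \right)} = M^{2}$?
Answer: $0$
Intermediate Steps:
$I = -3$
$P{\left(p,V \right)} = - 2 p$ ($P{\left(p,V \right)} = - 3 p + p = - 2 p$)
$45 \left(-13\right) P{\left(0,Z{\left(6,3 \right)} \right)} = 45 \left(-13\right) \left(\left(-2\right) 0\right) = \left(-585\right) 0 = 0$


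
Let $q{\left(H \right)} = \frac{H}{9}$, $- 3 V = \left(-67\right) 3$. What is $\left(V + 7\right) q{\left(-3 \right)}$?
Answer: $- \frac{74}{3} \approx -24.667$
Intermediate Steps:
$V = 67$ ($V = - \frac{\left(-67\right) 3}{3} = \left(- \frac{1}{3}\right) \left(-201\right) = 67$)
$q{\left(H \right)} = \frac{H}{9}$ ($q{\left(H \right)} = H \frac{1}{9} = \frac{H}{9}$)
$\left(V + 7\right) q{\left(-3 \right)} = \left(67 + 7\right) \frac{1}{9} \left(-3\right) = 74 \left(- \frac{1}{3}\right) = - \frac{74}{3}$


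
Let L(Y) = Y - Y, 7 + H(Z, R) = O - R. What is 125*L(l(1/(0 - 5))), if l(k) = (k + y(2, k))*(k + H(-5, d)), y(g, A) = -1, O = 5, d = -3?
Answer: 0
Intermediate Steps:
H(Z, R) = -2 - R (H(Z, R) = -7 + (5 - R) = -2 - R)
l(k) = (1 + k)*(-1 + k) (l(k) = (k - 1)*(k + (-2 - 1*(-3))) = (-1 + k)*(k + (-2 + 3)) = (-1 + k)*(k + 1) = (-1 + k)*(1 + k) = (1 + k)*(-1 + k))
L(Y) = 0
125*L(l(1/(0 - 5))) = 125*0 = 0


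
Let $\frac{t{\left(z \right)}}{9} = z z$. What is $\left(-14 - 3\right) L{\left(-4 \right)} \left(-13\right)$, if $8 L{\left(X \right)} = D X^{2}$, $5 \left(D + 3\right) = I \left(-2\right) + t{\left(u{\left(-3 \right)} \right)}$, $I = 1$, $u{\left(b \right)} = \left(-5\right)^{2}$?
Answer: $\frac{2478736}{5} \approx 4.9575 \cdot 10^{5}$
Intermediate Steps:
$u{\left(b \right)} = 25$
$t{\left(z \right)} = 9 z^{2}$ ($t{\left(z \right)} = 9 z z = 9 z^{2}$)
$D = \frac{5608}{5}$ ($D = -3 + \frac{1 \left(-2\right) + 9 \cdot 25^{2}}{5} = -3 + \frac{-2 + 9 \cdot 625}{5} = -3 + \frac{-2 + 5625}{5} = -3 + \frac{1}{5} \cdot 5623 = -3 + \frac{5623}{5} = \frac{5608}{5} \approx 1121.6$)
$L{\left(X \right)} = \frac{701 X^{2}}{5}$ ($L{\left(X \right)} = \frac{\frac{5608}{5} X^{2}}{8} = \frac{701 X^{2}}{5}$)
$\left(-14 - 3\right) L{\left(-4 \right)} \left(-13\right) = \left(-14 - 3\right) \frac{701 \left(-4\right)^{2}}{5} \left(-13\right) = - 17 \cdot \frac{701}{5} \cdot 16 \left(-13\right) = \left(-17\right) \frac{11216}{5} \left(-13\right) = \left(- \frac{190672}{5}\right) \left(-13\right) = \frac{2478736}{5}$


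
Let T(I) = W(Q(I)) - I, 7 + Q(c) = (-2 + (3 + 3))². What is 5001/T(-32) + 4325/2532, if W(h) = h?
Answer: 12839857/103812 ≈ 123.68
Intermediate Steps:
Q(c) = 9 (Q(c) = -7 + (-2 + (3 + 3))² = -7 + (-2 + 6)² = -7 + 4² = -7 + 16 = 9)
T(I) = 9 - I
5001/T(-32) + 4325/2532 = 5001/(9 - 1*(-32)) + 4325/2532 = 5001/(9 + 32) + 4325*(1/2532) = 5001/41 + 4325/2532 = 12839857/103812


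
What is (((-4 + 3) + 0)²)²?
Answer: 1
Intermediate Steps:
(((-4 + 3) + 0)²)² = ((-1 + 0)²)² = ((-1)²)² = 1² = 1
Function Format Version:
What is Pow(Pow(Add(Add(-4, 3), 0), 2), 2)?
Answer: 1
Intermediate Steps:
Pow(Pow(Add(Add(-4, 3), 0), 2), 2) = Pow(Pow(Add(-1, 0), 2), 2) = Pow(Pow(-1, 2), 2) = Pow(1, 2) = 1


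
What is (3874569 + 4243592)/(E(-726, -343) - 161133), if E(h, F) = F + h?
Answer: -8118161/162202 ≈ -50.050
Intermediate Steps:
(3874569 + 4243592)/(E(-726, -343) - 161133) = (3874569 + 4243592)/((-343 - 726) - 161133) = 8118161/(-1069 - 161133) = 8118161/(-162202) = 8118161*(-1/162202) = -8118161/162202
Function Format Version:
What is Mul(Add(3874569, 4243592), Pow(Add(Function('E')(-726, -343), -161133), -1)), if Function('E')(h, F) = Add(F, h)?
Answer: Rational(-8118161, 162202) ≈ -50.050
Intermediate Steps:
Mul(Add(3874569, 4243592), Pow(Add(Function('E')(-726, -343), -161133), -1)) = Mul(Add(3874569, 4243592), Pow(Add(Add(-343, -726), -161133), -1)) = Mul(8118161, Pow(Add(-1069, -161133), -1)) = Mul(8118161, Pow(-162202, -1)) = Mul(8118161, Rational(-1, 162202)) = Rational(-8118161, 162202)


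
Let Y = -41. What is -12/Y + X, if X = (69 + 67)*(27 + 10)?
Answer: 206324/41 ≈ 5032.3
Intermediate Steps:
X = 5032 (X = 136*37 = 5032)
-12/Y + X = -12/(-41) + 5032 = -12*(-1/41) + 5032 = 12/41 + 5032 = 206324/41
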